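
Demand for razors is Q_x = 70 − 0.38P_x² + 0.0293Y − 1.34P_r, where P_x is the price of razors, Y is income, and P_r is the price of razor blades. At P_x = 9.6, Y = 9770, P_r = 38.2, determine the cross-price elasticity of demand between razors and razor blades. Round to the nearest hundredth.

-0.19

First evaluate Q_x: 70 − 0.38(9.6)² + 0.0293(9770) − 1.34(38.2) = 70 − 35.0208 + 286.261 − 51.188 = 270.0522.
∂Q_x/∂P_r = −1.34, so E_xy = -1.34·(38.2/270.0522) ≈ -0.19.
E_xy < 0: the goods are complements.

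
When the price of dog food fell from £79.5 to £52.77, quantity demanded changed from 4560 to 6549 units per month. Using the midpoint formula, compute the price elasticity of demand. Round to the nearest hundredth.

%ΔQ = (6549 − 4560)/[(4560 + 6549)/2] = 1989/5554.5 ≈ 0.3581.
%ΔP = (52.77 − 79.5)/[(79.5 + 52.77)/2] = -26.73/66.135 ≈ -0.4042.
Arc elasticity E = %ΔQ/%ΔP ≈ 0.3581/-0.4042 ≈ -0.89.
|E| < 1: demand is inelastic over this range.

-0.89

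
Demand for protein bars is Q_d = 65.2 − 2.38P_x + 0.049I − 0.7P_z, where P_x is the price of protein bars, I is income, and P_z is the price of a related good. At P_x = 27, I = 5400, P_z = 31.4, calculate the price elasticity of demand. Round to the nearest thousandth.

Evaluating quantity at (P_x, I, P_z) gives Q_d = 65.2 − 2.38(27) + 0.049(5400) − 0.7(31.4) = 65.2 − 64.26 + 264.6 − 21.98 = 243.56.
∂Q_d/∂P_x = −2.38, so E_p = (−2.38)·(27/243.56) ≈ -0.264.
|E_p| < 1: demand is inelastic.

-0.264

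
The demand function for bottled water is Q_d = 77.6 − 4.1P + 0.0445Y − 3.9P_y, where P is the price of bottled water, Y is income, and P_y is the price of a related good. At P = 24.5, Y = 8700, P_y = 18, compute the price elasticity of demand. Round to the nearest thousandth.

At the given point, Q_d = 77.6 − 4.1(24.5) + 0.0445(8700) − 3.9(18) = 77.6 − 100.45 + 387.15 − 70.2 = 294.1.
∂Q_d/∂P = −4.1, so E_p = (−4.1)·(24.5/294.1) ≈ -0.342.
|E_p| < 1: demand is inelastic.

-0.342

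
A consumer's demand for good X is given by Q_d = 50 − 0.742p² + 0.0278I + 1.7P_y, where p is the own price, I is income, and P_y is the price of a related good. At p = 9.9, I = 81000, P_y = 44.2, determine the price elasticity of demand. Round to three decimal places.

-0.063

Evaluating quantity at (p, I, P_y) gives Q_d = 50 − 0.742(9.9)² + 0.0278(81000) + 1.7(44.2) = 50 − 72.7234 + 2251.8 + 75.14 = 2304.2166.
∂Q_d/∂p = −2·0.742·p = -14.6916, so E_p = -14.6916·(9.9/2304.2166) ≈ -0.063.
|E_p| < 1: demand is inelastic.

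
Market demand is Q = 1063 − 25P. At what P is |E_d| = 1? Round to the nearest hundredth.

For linear demand Q = a − bP, E = −bP/(a − bP). |E| = 1 ⇒ bP = a − bP ⇒ P = a/(2b).
P = 1063/(2·25) = 21.26.

21.26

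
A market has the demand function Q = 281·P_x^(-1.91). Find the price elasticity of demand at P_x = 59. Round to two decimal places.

-1.91

For a Cobb–Douglas (constant-elasticity) form Q = A·P_x^α·…, the elasticity with respect to P_x equals the exponent α at every point.
Here the exponent on P_x is -1.91, so the price elasticity of demand is -1.91.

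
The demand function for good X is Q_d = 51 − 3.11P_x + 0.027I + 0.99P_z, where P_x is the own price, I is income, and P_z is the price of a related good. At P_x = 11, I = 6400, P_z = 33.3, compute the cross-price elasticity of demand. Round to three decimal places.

0.148

Q_d = 51 − 3.11(11) + 0.027(6400) + 0.99(33.3) = 51 − 34.21 + 172.8 + 32.967 = 222.557.
∂Q_d/∂P_z = +0.99, so E_xy = 0.99·(33.3/222.557) ≈ 0.148.
E_xy > 0: the goods are substitutes.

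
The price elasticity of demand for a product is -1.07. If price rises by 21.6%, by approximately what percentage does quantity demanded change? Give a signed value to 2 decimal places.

-23.11

%ΔQ ≈ E × %ΔP = (-1.07) × (21.6%) ≈ -23.11%.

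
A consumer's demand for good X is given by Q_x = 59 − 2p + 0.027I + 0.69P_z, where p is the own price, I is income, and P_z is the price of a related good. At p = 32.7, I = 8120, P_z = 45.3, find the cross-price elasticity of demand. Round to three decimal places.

First evaluate Q_x: 59 − 2(32.7) + 0.027(8120) + 0.69(45.3) = 59 − 65.4 + 219.24 + 31.257 = 244.097.
∂Q_x/∂P_z = +0.69, so E_xy = 0.69·(45.3/244.097) ≈ 0.128.
E_xy > 0: the goods are substitutes.

0.128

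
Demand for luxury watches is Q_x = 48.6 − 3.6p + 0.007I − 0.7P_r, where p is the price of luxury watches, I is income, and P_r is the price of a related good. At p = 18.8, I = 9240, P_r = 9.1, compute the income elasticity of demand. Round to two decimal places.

First evaluate Q_x: 48.6 − 3.6(18.8) + 0.007(9240) − 0.7(9.1) = 48.6 − 67.68 + 64.68 − 6.37 = 39.23.
∂Q_x/∂I = +0.007, so E_I = 0.007·(9240/39.23) ≈ 1.65.
E_I > 1: normal good (luxury).

1.65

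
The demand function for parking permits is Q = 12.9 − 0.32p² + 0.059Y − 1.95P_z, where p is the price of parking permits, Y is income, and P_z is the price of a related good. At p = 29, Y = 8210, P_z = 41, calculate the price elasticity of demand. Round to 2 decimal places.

Substituting, Q = 12.9 − 0.32(29)² + 0.059(8210) − 1.95(41) = 12.9 − 269.12 + 484.39 − 79.95 = 148.22.
∂Q/∂p = −2·0.32·p = -18.56, so E_p = -18.56·(29/148.22) ≈ -3.63.
|E_p| > 1: demand is elastic.

-3.63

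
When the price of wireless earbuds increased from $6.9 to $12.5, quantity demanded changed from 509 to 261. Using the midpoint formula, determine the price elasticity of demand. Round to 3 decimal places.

%Δq = (261 − 509)/[(509 + 261)/2] = -248/385 ≈ -0.6442.
%ΔP = (12.5 − 6.9)/[(6.9 + 12.5)/2] = 5.6/9.7 ≈ 0.5773.
Arc elasticity E = %Δq/%ΔP ≈ -0.6442/0.5773 ≈ -1.116.
|E| > 1: demand is elastic over this range.

-1.116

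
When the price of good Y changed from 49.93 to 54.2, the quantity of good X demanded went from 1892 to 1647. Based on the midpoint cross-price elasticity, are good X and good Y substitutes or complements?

%ΔQ_x = (1647 − 1892)/[(1892+1647)/2] = -245/1769.5 ≈ -0.1385.
%ΔP_y = (54.2 − 49.93)/[(49.93+54.2)/2] ≈ 0.0820.
E_xy = -0.1385/0.0820 ≈ -1.688.
E_xy < 0, so the goods are complements.

complements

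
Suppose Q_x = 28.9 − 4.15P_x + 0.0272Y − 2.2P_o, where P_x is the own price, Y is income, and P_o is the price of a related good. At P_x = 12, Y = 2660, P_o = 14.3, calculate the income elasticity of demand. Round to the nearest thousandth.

Q_x = 28.9 − 4.15(12) + 0.0272(2660) − 2.2(14.3) = 28.9 − 49.8 + 72.352 − 31.46 = 19.992.
∂Q_x/∂Y = +0.0272, so E_I = 0.0272·(2660/19.992) ≈ 3.619.
E_I > 1: normal good (luxury).

3.619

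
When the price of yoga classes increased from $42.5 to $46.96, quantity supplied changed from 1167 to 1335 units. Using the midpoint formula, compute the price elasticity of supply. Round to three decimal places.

1.347

%ΔQ = (1335 − 1167)/[(1167 + 1335)/2] = 168/1251 ≈ 0.1343.
%Δp = (46.96 − 42.5)/[(42.5 + 46.96)/2] = 4.46/44.73 ≈ 0.0997.
Arc elasticity E = %ΔQ/%Δp ≈ 0.1343/0.0997 ≈ 1.347.
|E| > 1: supply is elastic over this range.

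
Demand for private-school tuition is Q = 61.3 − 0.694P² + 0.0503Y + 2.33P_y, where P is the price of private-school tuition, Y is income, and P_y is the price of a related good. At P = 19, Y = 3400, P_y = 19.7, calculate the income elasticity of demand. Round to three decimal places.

Q = 61.3 − 0.694(19)² + 0.0503(3400) + 2.33(19.7) = 61.3 − 250.534 + 171.02 + 45.901 = 27.687.
∂Q/∂Y = +0.0503, so E_I = 0.0503·(3400/27.687) ≈ 6.177.
E_I > 1: normal good (luxury).

6.177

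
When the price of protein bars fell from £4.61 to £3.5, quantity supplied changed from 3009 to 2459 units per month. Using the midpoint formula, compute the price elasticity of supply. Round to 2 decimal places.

%ΔQ = (2459 − 3009)/[(3009 + 2459)/2] = -550/2734 ≈ -0.2012.
%ΔP = (3.5 − 4.61)/[(4.61 + 3.5)/2] = -1.11/4.055 ≈ -0.2737.
Arc elasticity E = %ΔQ/%ΔP ≈ -0.2012/-0.2737 ≈ 0.73.
|E| < 1: supply is inelastic over this range.

0.73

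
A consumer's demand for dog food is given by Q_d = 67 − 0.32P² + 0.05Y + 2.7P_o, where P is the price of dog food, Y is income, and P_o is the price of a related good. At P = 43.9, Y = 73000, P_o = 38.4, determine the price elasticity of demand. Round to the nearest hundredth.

First evaluate Q_d: 67 − 0.32(43.9)² + 0.05(73000) + 2.7(38.4) = 67 − 616.7072 + 3650 + 103.68 = 3203.9728.
∂Q_d/∂P = −2·0.32·P = -28.096, so E_p = -28.096·(43.9/3203.9728) ≈ -0.38.
|E_p| < 1: demand is inelastic.

-0.38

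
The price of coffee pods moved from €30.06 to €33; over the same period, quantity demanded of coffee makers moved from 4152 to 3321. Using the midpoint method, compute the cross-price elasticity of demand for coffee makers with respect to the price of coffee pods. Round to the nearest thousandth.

-2.385

%ΔQ_x = (3321 − 4152)/[(4152+3321)/2] = -831/3736.5 ≈ -0.2224.
%ΔP_y = (33 − 30.06)/[(30.06+33)/2] ≈ 0.0932.
E_xy = -0.2224/0.0932 ≈ -2.385.
E_xy < 0, so coffee makers and coffee pods are complements.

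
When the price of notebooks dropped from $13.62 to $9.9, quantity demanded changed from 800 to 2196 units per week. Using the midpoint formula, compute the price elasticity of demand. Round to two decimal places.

-2.95

%Δq = (2196 − 800)/[(800 + 2196)/2] = 1396/1498 ≈ 0.9319.
%Δp = (9.9 − 13.62)/[(13.62 + 9.9)/2] = -3.72/11.76 ≈ -0.3163.
Arc elasticity E = %Δq/%Δp ≈ 0.9319/-0.3163 ≈ -2.95.
|E| > 1: demand is elastic over this range.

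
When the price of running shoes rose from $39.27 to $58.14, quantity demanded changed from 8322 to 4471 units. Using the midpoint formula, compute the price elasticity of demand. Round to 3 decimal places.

-1.554

%ΔQ = (4471 − 8322)/[(8322 + 4471)/2] = -3851/6396.5 ≈ -0.6020.
%Δp = (58.14 − 39.27)/[(39.27 + 58.14)/2] = 18.87/48.705 ≈ 0.3874.
Arc elasticity E = %ΔQ/%Δp ≈ -0.6020/0.3874 ≈ -1.554.
|E| > 1: demand is elastic over this range.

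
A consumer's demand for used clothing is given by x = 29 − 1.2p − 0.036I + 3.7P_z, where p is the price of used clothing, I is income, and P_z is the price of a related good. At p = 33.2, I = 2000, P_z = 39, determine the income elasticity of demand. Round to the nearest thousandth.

Evaluating quantity at (p, I, P_z) gives x = 29 − 1.2(33.2) − 0.036(2000) + 3.7(39) = 29 − 39.84 − 72 + 144.3 = 61.46.
∂x/∂I = −0.036, so E_I = -0.036·(2000/61.46) ≈ -1.171.
E_I < 0: inferior good.

-1.171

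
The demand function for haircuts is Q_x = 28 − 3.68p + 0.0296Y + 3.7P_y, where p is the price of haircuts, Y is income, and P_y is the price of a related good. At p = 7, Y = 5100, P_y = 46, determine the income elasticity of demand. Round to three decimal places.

0.467

Q_x = 28 − 3.68(7) + 0.0296(5100) + 3.7(46) = 28 − 25.76 + 150.96 + 170.2 = 323.4.
∂Q_x/∂Y = +0.0296, so E_I = 0.0296·(5100/323.4) ≈ 0.467.
E_I ∈ (0,1): normal good (necessity).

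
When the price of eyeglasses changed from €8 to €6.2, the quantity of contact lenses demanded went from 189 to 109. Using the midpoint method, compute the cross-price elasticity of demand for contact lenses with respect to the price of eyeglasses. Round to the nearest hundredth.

%ΔQ_x = (109 − 189)/[(189+109)/2] = -80/149 ≈ -0.5369.
%ΔP_y = (6.2 − 8)/[(8+6.2)/2] ≈ -0.2535.
E_xy = -0.5369/-0.2535 ≈ 2.12.
E_xy > 0, so contact lenses and eyeglasses are substitutes.

2.12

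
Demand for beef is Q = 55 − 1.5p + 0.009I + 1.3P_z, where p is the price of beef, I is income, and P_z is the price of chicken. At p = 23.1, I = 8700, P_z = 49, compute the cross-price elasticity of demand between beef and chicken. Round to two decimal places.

Substituting, Q = 55 − 1.5(23.1) + 0.009(8700) + 1.3(49) = 55 − 34.65 + 78.3 + 63.7 = 162.35.
∂Q/∂P_z = +1.3, so E_xy = 1.3·(49/162.35) ≈ 0.39.
E_xy > 0: the goods are substitutes.

0.39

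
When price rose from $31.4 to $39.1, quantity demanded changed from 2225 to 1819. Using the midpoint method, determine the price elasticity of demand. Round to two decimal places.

%Δq = (1819 − 2225)/[(2225 + 1819)/2] = -406/2022 ≈ -0.2008.
%ΔP = (39.1 − 31.4)/[(31.4 + 39.1)/2] = 7.7/35.25 ≈ 0.2184.
Arc elasticity E = %Δq/%ΔP ≈ -0.2008/0.2184 ≈ -0.92.
|E| < 1: demand is inelastic over this range.

-0.92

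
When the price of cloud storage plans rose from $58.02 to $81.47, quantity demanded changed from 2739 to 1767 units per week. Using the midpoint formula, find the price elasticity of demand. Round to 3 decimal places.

%ΔQ = (1767 − 2739)/[(2739 + 1767)/2] = -972/2253 ≈ -0.4314.
%ΔP = (81.47 − 58.02)/[(58.02 + 81.47)/2] = 23.45/69.745 ≈ 0.3362.
Arc elasticity E = %ΔQ/%ΔP ≈ -0.4314/0.3362 ≈ -1.283.
|E| > 1: demand is elastic over this range.

-1.283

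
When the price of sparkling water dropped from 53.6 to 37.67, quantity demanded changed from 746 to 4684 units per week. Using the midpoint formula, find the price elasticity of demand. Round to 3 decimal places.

-4.155

%ΔQ = (4684 − 746)/[(746 + 4684)/2] = 3938/2715 ≈ 1.4505.
%ΔP = (37.67 − 53.6)/[(53.6 + 37.67)/2] = -15.93/45.635 ≈ -0.3491.
Arc elasticity E = %ΔQ/%ΔP ≈ 1.4505/-0.3491 ≈ -4.155.
|E| > 1: demand is elastic over this range.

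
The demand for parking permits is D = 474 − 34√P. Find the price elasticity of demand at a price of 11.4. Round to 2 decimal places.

At P = 11.4, D = 359.2028.
dD/dP = −34/(2√P) = −34/(2·3.3764).
Point elasticity E = (dD/dP)·(P/D) = -5.035 × 11.4/359.2028 ≈ -0.16.
|E| < 1, so demand is inelastic at this price.

-0.16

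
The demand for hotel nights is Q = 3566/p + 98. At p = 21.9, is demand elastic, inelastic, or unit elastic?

At p = 21.9, Q = 260.8311.
dQ/dp = −3566/p² = −7.4352.
Point elasticity E = (dQ/dp)·(p/Q) = -7.4352 × 21.9/260.8311 ≈ -0.624.
|E| ≈ 0.624 < 1, so demand is inelastic.

inelastic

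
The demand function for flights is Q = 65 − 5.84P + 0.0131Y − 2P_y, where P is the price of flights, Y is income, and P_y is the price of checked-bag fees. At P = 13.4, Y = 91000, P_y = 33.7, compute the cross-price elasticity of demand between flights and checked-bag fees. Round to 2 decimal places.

Q = 65 − 5.84(13.4) + 0.0131(91000) − 2(33.7) = 65 − 78.256 + 1192.1 − 67.4 = 1111.444.
∂Q/∂P_y = −2, so E_xy = -2·(33.7/1111.444) ≈ -0.06.
E_xy < 0: the goods are complements.

-0.06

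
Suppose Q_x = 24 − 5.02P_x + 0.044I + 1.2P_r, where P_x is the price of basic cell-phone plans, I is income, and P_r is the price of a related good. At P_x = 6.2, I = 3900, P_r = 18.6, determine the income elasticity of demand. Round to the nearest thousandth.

0.919

At the given point, Q_x = 24 − 5.02(6.2) + 0.044(3900) + 1.2(18.6) = 24 − 31.124 + 171.6 + 22.32 = 186.796.
∂Q_x/∂I = +0.044, so E_I = 0.044·(3900/186.796) ≈ 0.919.
E_I ∈ (0,1): normal good (necessity).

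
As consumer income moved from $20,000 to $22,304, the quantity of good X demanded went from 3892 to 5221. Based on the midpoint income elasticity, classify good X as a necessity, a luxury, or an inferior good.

luxury

%ΔQ = (5221 − 3892)/[(3892+5221)/2] = 1329/4556.5 ≈ 0.2917.
%ΔY = (22,304 − 20,000)/[(20,000+22,304)/2] = 2304/21152 ≈ 0.1089.
E_I = %ΔQ/%ΔY ≈ 2.678.
E_I > 1: normal good (luxury).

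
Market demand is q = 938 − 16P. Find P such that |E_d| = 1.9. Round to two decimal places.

Set −bP/(a − bP) = −1.9 ⇒ bP = 1.9(a − bP) ⇒ bP(1+1.9) = 1.9·a.
P = 1.9·938/(16·2.9) ≈ 38.41.

38.41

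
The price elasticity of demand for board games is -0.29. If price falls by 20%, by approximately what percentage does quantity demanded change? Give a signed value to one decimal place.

%ΔQ ≈ E × %ΔP = (-0.29) × (-20%) = 5.8%.

5.8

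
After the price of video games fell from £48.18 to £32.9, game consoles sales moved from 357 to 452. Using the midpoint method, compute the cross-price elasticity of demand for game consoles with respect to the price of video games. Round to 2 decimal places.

%ΔQ_x = (452 − 357)/[(357+452)/2] = 95/404.5 ≈ 0.2349.
%ΔP_y = (32.9 − 48.18)/[(48.18+32.9)/2] ≈ -0.3769.
E_xy = 0.2349/-0.3769 ≈ -0.62.
E_xy < 0, so game consoles and video games are complements.

-0.62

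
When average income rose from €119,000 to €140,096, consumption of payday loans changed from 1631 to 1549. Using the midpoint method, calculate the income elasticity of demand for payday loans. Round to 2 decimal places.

%ΔQ = (1549 − 1631)/[(1631+1549)/2] = -82/1590 ≈ -0.0516.
%ΔM = (140,096 − 119,000)/[(119,000+140,096)/2] = 21096/129548 ≈ 0.1628.
E_I = %ΔQ/%ΔM ≈ -0.32.
E_I < 0: inferior good.

-0.32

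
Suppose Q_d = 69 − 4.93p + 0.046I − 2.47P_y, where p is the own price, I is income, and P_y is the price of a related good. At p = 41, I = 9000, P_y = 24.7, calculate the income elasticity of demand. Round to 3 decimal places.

1.883

Q_d = 69 − 4.93(41) + 0.046(9000) − 2.47(24.7) = 69 − 202.13 + 414 − 61.009 = 219.861.
∂Q_d/∂I = +0.046, so E_I = 0.046·(9000/219.861) ≈ 1.883.
E_I > 1: normal good (luxury).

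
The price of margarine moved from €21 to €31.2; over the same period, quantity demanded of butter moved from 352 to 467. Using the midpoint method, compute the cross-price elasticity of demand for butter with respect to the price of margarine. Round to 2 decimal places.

0.72

%ΔQ_x = (467 − 352)/[(352+467)/2] = 115/409.5 ≈ 0.2808.
%ΔP_y = (31.2 − 21)/[(21+31.2)/2] ≈ 0.3908.
E_xy = 0.2808/0.3908 ≈ 0.72.
E_xy > 0, so butter and margarine are substitutes.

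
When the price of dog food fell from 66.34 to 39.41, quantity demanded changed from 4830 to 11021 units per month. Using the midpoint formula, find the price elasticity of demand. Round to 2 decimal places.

-1.53

%ΔQ = (11021 − 4830)/[(4830 + 11021)/2] = 6191/7925.5 ≈ 0.7811.
%Δp = (39.41 − 66.34)/[(66.34 + 39.41)/2] = -26.93/52.875 ≈ -0.5093.
Arc elasticity E = %ΔQ/%Δp ≈ 0.7811/-0.5093 ≈ -1.53.
|E| > 1: demand is elastic over this range.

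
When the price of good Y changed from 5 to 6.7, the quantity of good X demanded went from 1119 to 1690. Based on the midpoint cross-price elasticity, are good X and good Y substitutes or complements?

%ΔQ_x = (1690 − 1119)/[(1119+1690)/2] = 571/1404.5 ≈ 0.4066.
%ΔP_y = (6.7 − 5)/[(5+6.7)/2] ≈ 0.2906.
E_xy = 0.4066/0.2906 ≈ 1.399.
E_xy > 0, so the goods are substitutes.

substitutes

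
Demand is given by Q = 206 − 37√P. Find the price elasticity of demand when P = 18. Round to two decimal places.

-1.60

At P = 18, Q = 49.0223.
dQ/dP = −37/(2√P) = −37/(2·4.2426).
Point elasticity E = (dQ/dP)·(P/Q) = -4.3605 × 18/49.0223 ≈ -1.60.
|E| > 1, so demand is elastic at this price.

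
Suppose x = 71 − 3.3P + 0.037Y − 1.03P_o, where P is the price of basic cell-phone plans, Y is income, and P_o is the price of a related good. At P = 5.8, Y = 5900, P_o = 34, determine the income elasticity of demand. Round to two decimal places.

0.93

x = 71 − 3.3(5.8) + 0.037(5900) − 1.03(34) = 71 − 19.14 + 218.3 − 35.02 = 235.14.
∂x/∂Y = +0.037, so E_I = 0.037·(5900/235.14) ≈ 0.93.
E_I ∈ (0,1): normal good (necessity).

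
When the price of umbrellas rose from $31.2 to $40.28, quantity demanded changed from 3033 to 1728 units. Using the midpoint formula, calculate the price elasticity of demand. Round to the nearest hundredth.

%Δq = (1728 − 3033)/[(3033 + 1728)/2] = -1305/2380.5 ≈ -0.5482.
%ΔP = (40.28 − 31.2)/[(31.2 + 40.28)/2] = 9.08/35.74 ≈ 0.2541.
Arc elasticity E = %Δq/%ΔP ≈ -0.5482/0.2541 ≈ -2.16.
|E| > 1: demand is elastic over this range.

-2.16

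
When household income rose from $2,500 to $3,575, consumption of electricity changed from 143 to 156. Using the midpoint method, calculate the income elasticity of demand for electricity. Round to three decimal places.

0.246

%ΔQ = (156 − 143)/[(143+156)/2] = 13/149.5 ≈ 0.0870.
%ΔY = (3,575 − 2,500)/[(2,500+3,575)/2] = 1075/3037.5 ≈ 0.3539.
E_I = %ΔQ/%ΔY ≈ 0.246.
E_I ∈ (0,1): normal good (necessity).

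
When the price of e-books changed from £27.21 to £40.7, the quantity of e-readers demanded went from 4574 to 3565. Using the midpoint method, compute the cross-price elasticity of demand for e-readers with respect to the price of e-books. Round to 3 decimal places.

-0.624

%ΔQ_x = (3565 − 4574)/[(4574+3565)/2] = -1009/4069.5 ≈ -0.2479.
%ΔP_y = (40.7 − 27.21)/[(27.21+40.7)/2] ≈ 0.3973.
E_xy = -0.2479/0.3973 ≈ -0.624.
E_xy < 0, so e-readers and e-books are complements.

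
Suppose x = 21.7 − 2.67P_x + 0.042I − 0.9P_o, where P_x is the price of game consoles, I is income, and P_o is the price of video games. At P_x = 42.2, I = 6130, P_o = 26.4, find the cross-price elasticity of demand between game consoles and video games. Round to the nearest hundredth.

x = 21.7 − 2.67(42.2) + 0.042(6130) − 0.9(26.4) = 21.7 − 112.674 + 257.46 − 23.76 = 142.726.
∂x/∂P_o = −0.9, so E_xy = -0.9·(26.4/142.726) ≈ -0.17.
E_xy < 0: the goods are complements.

-0.17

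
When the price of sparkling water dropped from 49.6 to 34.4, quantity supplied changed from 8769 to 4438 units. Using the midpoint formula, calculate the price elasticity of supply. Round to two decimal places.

1.81

%ΔQ = (4438 − 8769)/[(8769 + 4438)/2] = -4331/6603.5 ≈ -0.6559.
%ΔP = (34.4 − 49.6)/[(49.6 + 34.4)/2] = -15.2/42 ≈ -0.3619.
Arc elasticity E = %ΔQ/%ΔP ≈ -0.6559/-0.3619 ≈ 1.81.
|E| > 1: supply is elastic over this range.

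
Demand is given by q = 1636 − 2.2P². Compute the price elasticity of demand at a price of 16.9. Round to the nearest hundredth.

-1.25

At P = 16.9, q = 1007.658.
dq/dP = −2·2.2·P = −74.36.
Point elasticity E = (dq/dP)·(P/q) = -74.36 × 16.9/1007.658 ≈ -1.25.
|E| > 1, so demand is elastic at this price.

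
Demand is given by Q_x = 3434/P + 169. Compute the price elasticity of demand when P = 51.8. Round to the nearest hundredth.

At P = 51.8, Q_x = 235.2934.
dQ_x/dP = −3434/P² = −1.2798.
Point elasticity E = (dQ_x/dP)·(P/Q_x) = -1.2798 × 51.8/235.2934 ≈ -0.28.
|E| < 1, so demand is inelastic at this price.

-0.28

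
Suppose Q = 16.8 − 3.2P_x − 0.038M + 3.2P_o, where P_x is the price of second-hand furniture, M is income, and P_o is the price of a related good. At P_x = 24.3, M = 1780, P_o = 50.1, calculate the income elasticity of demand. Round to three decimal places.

-2.132

Evaluating quantity at (P_x, M, P_o) gives Q = 16.8 − 3.2(24.3) − 0.038(1780) + 3.2(50.1) = 16.8 − 77.76 − 67.64 + 160.32 = 31.72.
∂Q/∂M = −0.038, so E_I = -0.038·(1780/31.72) ≈ -2.132.
E_I < 0: inferior good.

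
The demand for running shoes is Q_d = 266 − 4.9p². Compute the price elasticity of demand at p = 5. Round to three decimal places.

-1.707

At p = 5, Q_d = 143.5.
dQ_d/dp = −2·4.9·p = −49.
Point elasticity E = (dQ_d/dp)·(p/Q_d) = -49 × 5/143.5 ≈ -1.707.
|E| > 1, so demand is elastic at this price.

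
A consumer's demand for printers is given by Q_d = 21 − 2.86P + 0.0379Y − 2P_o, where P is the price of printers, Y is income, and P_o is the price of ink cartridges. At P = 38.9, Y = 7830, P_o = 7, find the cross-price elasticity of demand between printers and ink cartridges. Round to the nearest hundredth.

First evaluate Q_d: 21 − 2.86(38.9) + 0.0379(7830) − 2(7) = 21 − 111.254 + 296.757 − 14 = 192.503.
∂Q_d/∂P_o = −2, so E_xy = -2·(7/192.503) ≈ -0.07.
E_xy < 0: the goods are complements.

-0.07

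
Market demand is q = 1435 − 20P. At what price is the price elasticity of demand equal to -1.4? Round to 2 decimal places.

Set −bP/(a − bP) = −1.4 ⇒ bP = 1.4(a − bP) ⇒ bP(1+1.4) = 1.4·a.
P = 1.4·1435/(20·2.4) ≈ 41.85.

41.85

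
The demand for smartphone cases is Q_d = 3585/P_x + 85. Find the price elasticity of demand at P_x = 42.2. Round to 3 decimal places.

-0.500

At P_x = 42.2, Q_d = 169.9526.
dQ_d/dP_x = −3585/P_x² = −2.0131.
Point elasticity E = (dQ_d/dP_x)·(P_x/Q_d) = -2.0131 × 42.2/169.9526 ≈ -0.500.
|E| < 1, so demand is inelastic at this price.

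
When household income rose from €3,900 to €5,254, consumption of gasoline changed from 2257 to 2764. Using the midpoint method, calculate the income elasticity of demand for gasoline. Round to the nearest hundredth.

%ΔQ = (2764 − 2257)/[(2257+2764)/2] = 507/2510.5 ≈ 0.2020.
%ΔI = (5,254 − 3,900)/[(3,900+5,254)/2] = 1354/4577 ≈ 0.2958.
E_I = %ΔQ/%ΔI ≈ 0.68.
E_I ∈ (0,1): normal good (necessity).

0.68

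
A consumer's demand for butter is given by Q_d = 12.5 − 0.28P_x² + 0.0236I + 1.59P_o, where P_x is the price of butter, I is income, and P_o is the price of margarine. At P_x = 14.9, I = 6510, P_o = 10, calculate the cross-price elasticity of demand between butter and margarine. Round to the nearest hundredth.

At the given point, Q_d = 12.5 − 0.28(14.9)² + 0.0236(6510) + 1.59(10) = 12.5 − 62.1628 + 153.636 + 15.9 = 119.8732.
∂Q_d/∂P_o = +1.59, so E_xy = 1.59·(10/119.8732) ≈ 0.13.
E_xy > 0: the goods are substitutes.

0.13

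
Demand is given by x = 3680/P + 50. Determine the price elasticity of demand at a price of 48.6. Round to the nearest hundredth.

At P = 48.6, x = 125.7202.
dx/dP = −3680/P² = −1.558.
Point elasticity E = (dx/dP)·(P/x) = -1.558 × 48.6/125.7202 ≈ -0.60.
|E| < 1, so demand is inelastic at this price.

-0.60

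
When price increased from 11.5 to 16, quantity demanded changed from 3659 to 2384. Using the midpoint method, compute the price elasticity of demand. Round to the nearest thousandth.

-1.289

%Δq = (2384 − 3659)/[(3659 + 2384)/2] = -1275/3021.5 ≈ -0.4220.
%Δp = (16 − 11.5)/[(11.5 + 16)/2] = 4.5/13.75 ≈ 0.3273.
Arc elasticity E = %Δq/%Δp ≈ -0.4220/0.3273 ≈ -1.289.
|E| > 1: demand is elastic over this range.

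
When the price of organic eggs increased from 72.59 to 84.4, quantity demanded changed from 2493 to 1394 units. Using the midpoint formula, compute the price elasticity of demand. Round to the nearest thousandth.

%Δq = (1394 − 2493)/[(2493 + 1394)/2] = -1099/1943.5 ≈ -0.5655.
%Δp = (84.4 − 72.59)/[(72.59 + 84.4)/2] = 11.81/78.495 ≈ 0.1505.
Arc elasticity E = %Δq/%Δp ≈ -0.5655/0.1505 ≈ -3.758.
|E| > 1: demand is elastic over this range.

-3.758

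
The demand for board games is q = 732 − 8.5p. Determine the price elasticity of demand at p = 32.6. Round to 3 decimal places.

-0.609

At p = 32.6, q = 454.9.
dq/dp = −8.5.
Point elasticity E = (dq/dp)·(p/q) = -8.5 × 32.6/454.9 ≈ -0.609.
|E| < 1, so demand is inelastic at this price.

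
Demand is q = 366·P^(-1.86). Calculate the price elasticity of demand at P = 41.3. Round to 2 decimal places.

-1.86

For a Cobb–Douglas (constant-elasticity) form q = A·P^α·…, the elasticity with respect to P equals the exponent α at every point.
Here the exponent on P is -1.86, so the price elasticity of demand is -1.86.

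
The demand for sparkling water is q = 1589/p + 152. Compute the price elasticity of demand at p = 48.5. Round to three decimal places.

At p = 48.5, q = 184.7629.
dq/dp = −1589/p² = −0.6755.
Point elasticity E = (dq/dp)·(p/q) = -0.6755 × 48.5/184.7629 ≈ -0.177.
|E| < 1, so demand is inelastic at this price.

-0.177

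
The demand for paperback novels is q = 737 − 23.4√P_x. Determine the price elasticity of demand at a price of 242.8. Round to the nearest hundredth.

At P_x = 242.8, q = 372.3802.
dq/dP_x = −23.4/(2√P_x) = −23.4/(2·15.582).
Point elasticity E = (dq/dP_x)·(P_x/q) = -0.7509 × 242.8/372.3802 ≈ -0.49.
|E| < 1, so demand is inelastic at this price.

-0.49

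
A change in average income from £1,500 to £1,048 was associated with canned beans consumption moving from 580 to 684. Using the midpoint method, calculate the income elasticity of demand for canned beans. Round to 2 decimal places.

-0.46

%ΔQ = (684 − 580)/[(580+684)/2] = 104/632 ≈ 0.1646.
%ΔM = (1,048 − 1,500)/[(1,500+1,048)/2] = -452/1274 ≈ -0.3548.
E_I = %ΔQ/%ΔM ≈ -0.46.
E_I < 0: inferior good.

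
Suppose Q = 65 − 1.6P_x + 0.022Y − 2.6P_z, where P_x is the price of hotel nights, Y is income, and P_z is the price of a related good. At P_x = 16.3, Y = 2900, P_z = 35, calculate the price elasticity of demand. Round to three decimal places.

-2.225

Evaluating quantity at (P_x, Y, P_z) gives Q = 65 − 1.6(16.3) + 0.022(2900) − 2.6(35) = 65 − 26.08 + 63.8 − 91 = 11.72.
∂Q/∂P_x = −1.6, so E_p = (−1.6)·(16.3/11.72) ≈ -2.225.
|E_p| > 1: demand is elastic.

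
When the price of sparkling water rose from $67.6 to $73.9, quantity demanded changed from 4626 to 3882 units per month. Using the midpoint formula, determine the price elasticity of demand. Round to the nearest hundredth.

-1.96

%Δq = (3882 − 4626)/[(4626 + 3882)/2] = -744/4254 ≈ -0.1749.
%Δp = (73.9 − 67.6)/[(67.6 + 73.9)/2] = 6.3/70.75 ≈ 0.0890.
Arc elasticity E = %Δq/%Δp ≈ -0.1749/0.0890 ≈ -1.96.
|E| > 1: demand is elastic over this range.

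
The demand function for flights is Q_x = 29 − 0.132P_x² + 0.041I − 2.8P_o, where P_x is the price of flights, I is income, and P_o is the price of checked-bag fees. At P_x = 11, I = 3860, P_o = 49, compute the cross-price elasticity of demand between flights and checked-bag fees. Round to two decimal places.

Evaluating quantity at (P_x, I, P_o) gives Q_x = 29 − 0.132(11)² + 0.041(3860) − 2.8(49) = 29 − 15.972 + 158.26 − 137.2 = 34.088.
∂Q_x/∂P_o = −2.8, so E_xy = -2.8·(49/34.088) ≈ -4.02.
E_xy < 0: the goods are complements.

-4.02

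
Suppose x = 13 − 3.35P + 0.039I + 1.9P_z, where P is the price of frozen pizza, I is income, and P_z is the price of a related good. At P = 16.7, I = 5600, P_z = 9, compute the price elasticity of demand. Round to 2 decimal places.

-0.29

Evaluating quantity at (P, I, P_z) gives x = 13 − 3.35(16.7) + 0.039(5600) + 1.9(9) = 13 − 55.945 + 218.4 + 17.1 = 192.555.
∂x/∂P = −3.35, so E_p = (−3.35)·(16.7/192.555) ≈ -0.29.
|E_p| < 1: demand is inelastic.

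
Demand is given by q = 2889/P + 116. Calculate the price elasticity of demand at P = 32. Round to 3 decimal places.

-0.438

At P = 32, q = 206.2813.
dq/dP = −2889/P² = −2.8213.
Point elasticity E = (dq/dP)·(P/q) = -2.8213 × 32/206.2813 ≈ -0.438.
|E| < 1, so demand is inelastic at this price.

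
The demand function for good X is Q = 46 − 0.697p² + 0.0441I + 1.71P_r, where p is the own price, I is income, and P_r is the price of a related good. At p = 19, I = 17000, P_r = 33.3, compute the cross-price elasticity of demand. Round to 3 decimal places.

Substituting, Q = 46 − 0.697(19)² + 0.0441(17000) + 1.71(33.3) = 46 − 251.617 + 749.7 + 56.943 = 601.026.
∂Q/∂P_r = +1.71, so E_xy = 1.71·(33.3/601.026) ≈ 0.095.
E_xy > 0: the goods are substitutes.

0.095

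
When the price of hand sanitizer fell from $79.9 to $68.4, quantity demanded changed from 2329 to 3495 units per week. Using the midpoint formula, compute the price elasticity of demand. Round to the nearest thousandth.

%ΔQ = (3495 − 2329)/[(2329 + 3495)/2] = 1166/2912 ≈ 0.4004.
%ΔP = (68.4 − 79.9)/[(79.9 + 68.4)/2] = -11.5/74.15 ≈ -0.1551.
Arc elasticity E = %ΔQ/%ΔP ≈ 0.4004/-0.1551 ≈ -2.582.
|E| > 1: demand is elastic over this range.

-2.582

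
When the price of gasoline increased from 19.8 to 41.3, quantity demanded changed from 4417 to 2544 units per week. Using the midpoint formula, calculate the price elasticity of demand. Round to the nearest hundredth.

%ΔQ = (2544 − 4417)/[(4417 + 2544)/2] = -1873/3480.5 ≈ -0.5381.
%Δp = (41.3 − 19.8)/[(19.8 + 41.3)/2] = 21.5/30.55 ≈ 0.7038.
Arc elasticity E = %ΔQ/%Δp ≈ -0.5381/0.7038 ≈ -0.76.
|E| < 1: demand is inelastic over this range.

-0.76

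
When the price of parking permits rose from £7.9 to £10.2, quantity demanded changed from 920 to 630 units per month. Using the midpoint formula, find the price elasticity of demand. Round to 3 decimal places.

%ΔQ = (630 − 920)/[(920 + 630)/2] = -290/775 ≈ -0.3742.
%ΔP = (10.2 − 7.9)/[(7.9 + 10.2)/2] = 2.3/9.05 ≈ 0.2541.
Arc elasticity E = %ΔQ/%ΔP ≈ -0.3742/0.2541 ≈ -1.472.
|E| > 1: demand is elastic over this range.

-1.472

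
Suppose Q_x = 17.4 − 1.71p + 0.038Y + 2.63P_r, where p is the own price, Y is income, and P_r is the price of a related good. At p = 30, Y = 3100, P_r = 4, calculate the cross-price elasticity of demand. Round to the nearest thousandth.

0.111

Q_x = 17.4 − 1.71(30) + 0.038(3100) + 2.63(4) = 17.4 − 51.3 + 117.8 + 10.52 = 94.42.
∂Q_x/∂P_r = +2.63, so E_xy = 2.63·(4/94.42) ≈ 0.111.
E_xy > 0: the goods are substitutes.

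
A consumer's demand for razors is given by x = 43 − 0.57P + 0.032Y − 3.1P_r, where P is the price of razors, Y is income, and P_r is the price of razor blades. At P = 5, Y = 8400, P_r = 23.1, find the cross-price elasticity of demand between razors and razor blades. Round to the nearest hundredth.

-0.30

At the given point, x = 43 − 0.57(5) + 0.032(8400) − 3.1(23.1) = 43 − 2.85 + 268.8 − 71.61 = 237.34.
∂x/∂P_r = −3.1, so E_xy = -3.1·(23.1/237.34) ≈ -0.30.
E_xy < 0: the goods are complements.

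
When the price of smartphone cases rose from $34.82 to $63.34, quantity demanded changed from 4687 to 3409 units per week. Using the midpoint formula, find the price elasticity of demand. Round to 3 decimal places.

-0.543

%ΔQ = (3409 − 4687)/[(4687 + 3409)/2] = -1278/4048 ≈ -0.3157.
%Δp = (63.34 − 34.82)/[(34.82 + 63.34)/2] = 28.52/49.08 ≈ 0.5811.
Arc elasticity E = %ΔQ/%Δp ≈ -0.3157/0.5811 ≈ -0.543.
|E| < 1: demand is inelastic over this range.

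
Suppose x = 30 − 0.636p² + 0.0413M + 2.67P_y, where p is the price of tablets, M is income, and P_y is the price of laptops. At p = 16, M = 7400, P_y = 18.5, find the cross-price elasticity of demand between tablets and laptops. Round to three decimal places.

At the given point, x = 30 − 0.636(16)² + 0.0413(7400) + 2.67(18.5) = 30 − 162.816 + 305.62 + 49.395 = 222.199.
∂x/∂P_y = +2.67, so E_xy = 2.67·(18.5/222.199) ≈ 0.222.
E_xy > 0: the goods are substitutes.

0.222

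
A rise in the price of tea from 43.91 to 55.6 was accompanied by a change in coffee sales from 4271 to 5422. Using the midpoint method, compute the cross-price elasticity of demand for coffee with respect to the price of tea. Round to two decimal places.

1.01

%ΔQ_x = (5422 − 4271)/[(4271+5422)/2] = 1151/4846.5 ≈ 0.2375.
%ΔP_y = (55.6 − 43.91)/[(43.91+55.6)/2] ≈ 0.2350.
E_xy = 0.2375/0.2350 ≈ 1.01.
E_xy > 0, so coffee and tea are substitutes.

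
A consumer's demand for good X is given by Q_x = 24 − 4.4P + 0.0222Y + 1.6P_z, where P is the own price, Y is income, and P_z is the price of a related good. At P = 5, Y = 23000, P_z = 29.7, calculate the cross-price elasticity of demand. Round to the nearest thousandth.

First evaluate Q_x: 24 − 4.4(5) + 0.0222(23000) + 1.6(29.7) = 24 − 22 + 510.6 + 47.52 = 560.12.
∂Q_x/∂P_z = +1.6, so E_xy = 1.6·(29.7/560.12) ≈ 0.085.
E_xy > 0: the goods are substitutes.

0.085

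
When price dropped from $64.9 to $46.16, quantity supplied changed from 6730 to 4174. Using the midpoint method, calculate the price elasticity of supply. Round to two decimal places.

%ΔQ = (4174 − 6730)/[(6730 + 4174)/2] = -2556/5452 ≈ -0.4688.
%ΔP = (46.16 − 64.9)/[(64.9 + 46.16)/2] = -18.74/55.53 ≈ -0.3375.
Arc elasticity E = %ΔQ/%ΔP ≈ -0.4688/-0.3375 ≈ 1.39.
|E| > 1: supply is elastic over this range.

1.39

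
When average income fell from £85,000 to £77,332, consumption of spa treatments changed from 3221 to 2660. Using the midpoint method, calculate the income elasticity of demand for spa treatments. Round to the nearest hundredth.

2.02

%ΔQ = (2660 − 3221)/[(3221+2660)/2] = -561/2940.5 ≈ -0.1908.
%ΔI = (77,332 − 85,000)/[(85,000+77,332)/2] = -7668/81166 ≈ -0.0945.
E_I = %ΔQ/%ΔI ≈ 2.02.
E_I > 1: normal good (luxury).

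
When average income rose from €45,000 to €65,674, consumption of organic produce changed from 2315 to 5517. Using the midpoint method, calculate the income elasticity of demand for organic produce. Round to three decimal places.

2.189

%ΔQ = (5517 − 2315)/[(2315+5517)/2] = 3202/3916 ≈ 0.8177.
%ΔY = (65,674 − 45,000)/[(45,000+65,674)/2] = 20674/55337 ≈ 0.3736.
E_I = %ΔQ/%ΔY ≈ 2.189.
E_I > 1: normal good (luxury).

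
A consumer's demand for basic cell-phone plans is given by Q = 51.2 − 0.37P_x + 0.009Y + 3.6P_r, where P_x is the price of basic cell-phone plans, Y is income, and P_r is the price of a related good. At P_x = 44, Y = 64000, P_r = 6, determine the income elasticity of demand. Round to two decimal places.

Q = 51.2 − 0.37(44) + 0.009(64000) + 3.6(6) = 51.2 − 16.28 + 576 + 21.6 = 632.52.
∂Q/∂Y = +0.009, so E_I = 0.009·(64000/632.52) ≈ 0.91.
E_I ∈ (0,1): normal good (necessity).

0.91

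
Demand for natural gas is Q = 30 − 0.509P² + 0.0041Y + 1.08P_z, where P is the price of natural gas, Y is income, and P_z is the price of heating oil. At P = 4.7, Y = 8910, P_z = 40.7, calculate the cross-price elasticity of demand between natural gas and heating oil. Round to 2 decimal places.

0.44

Evaluating quantity at (P, Y, P_z) gives Q = 30 − 0.509(4.7)² + 0.0041(8910) + 1.08(40.7) = 30 − 11.2438 + 36.531 + 43.956 = 99.2432.
∂Q/∂P_z = +1.08, so E_xy = 1.08·(40.7/99.2432) ≈ 0.44.
E_xy > 0: the goods are substitutes.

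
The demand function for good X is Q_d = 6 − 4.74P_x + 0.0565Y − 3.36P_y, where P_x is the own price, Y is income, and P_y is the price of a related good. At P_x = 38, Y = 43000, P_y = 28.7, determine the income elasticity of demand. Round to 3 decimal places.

Q_d = 6 − 4.74(38) + 0.0565(43000) − 3.36(28.7) = 6 − 180.12 + 2429.5 − 96.432 = 2158.948.
∂Q_d/∂Y = +0.0565, so E_I = 0.0565·(43000/2158.948) ≈ 1.125.
E_I > 1: normal good (luxury).

1.125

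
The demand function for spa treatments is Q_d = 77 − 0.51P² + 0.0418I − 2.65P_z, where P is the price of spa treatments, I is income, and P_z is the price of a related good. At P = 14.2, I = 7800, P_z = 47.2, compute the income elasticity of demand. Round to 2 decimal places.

At the given point, Q_d = 77 − 0.51(14.2)² + 0.0418(7800) − 2.65(47.2) = 77 − 102.8364 + 326.04 − 125.08 = 175.1236.
∂Q_d/∂I = +0.0418, so E_I = 0.0418·(7800/175.1236) ≈ 1.86.
E_I > 1: normal good (luxury).

1.86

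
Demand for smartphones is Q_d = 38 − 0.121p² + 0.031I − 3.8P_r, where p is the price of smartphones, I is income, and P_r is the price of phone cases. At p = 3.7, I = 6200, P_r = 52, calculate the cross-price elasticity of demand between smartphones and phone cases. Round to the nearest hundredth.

Q_d = 38 − 0.121(3.7)² + 0.031(6200) − 3.8(52) = 38 − 1.6565 + 192.2 − 197.6 = 30.9435.
∂Q_d/∂P_r = −3.8, so E_xy = -3.8·(52/30.9435) ≈ -6.39.
E_xy < 0: the goods are complements.

-6.39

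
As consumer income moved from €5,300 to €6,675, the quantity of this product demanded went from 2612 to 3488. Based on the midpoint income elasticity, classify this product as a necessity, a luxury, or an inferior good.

%ΔQ = (3488 − 2612)/[(2612+3488)/2] = 876/3050 ≈ 0.2872.
%ΔI = (6,675 − 5,300)/[(5,300+6,675)/2] = 1375/5987.5 ≈ 0.2296.
E_I = %ΔQ/%ΔI ≈ 1.251.
E_I > 1: normal good (luxury).

luxury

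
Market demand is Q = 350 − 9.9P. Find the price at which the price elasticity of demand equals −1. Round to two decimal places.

17.68

For linear demand Q = a − bP, E = −bP/(a − bP). |E| = 1 ⇒ bP = a − bP ⇒ P = a/(2b).
P = 350/(2·9.9) ≈ 17.68.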